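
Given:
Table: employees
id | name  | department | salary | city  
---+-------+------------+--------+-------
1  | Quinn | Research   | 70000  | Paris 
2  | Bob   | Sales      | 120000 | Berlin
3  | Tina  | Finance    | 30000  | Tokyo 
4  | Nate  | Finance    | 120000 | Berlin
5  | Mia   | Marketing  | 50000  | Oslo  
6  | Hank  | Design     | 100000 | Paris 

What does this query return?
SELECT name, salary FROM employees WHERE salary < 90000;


Filtering: salary < 90000
Matching: 3 rows

3 rows:
Quinn, 70000
Tina, 30000
Mia, 50000


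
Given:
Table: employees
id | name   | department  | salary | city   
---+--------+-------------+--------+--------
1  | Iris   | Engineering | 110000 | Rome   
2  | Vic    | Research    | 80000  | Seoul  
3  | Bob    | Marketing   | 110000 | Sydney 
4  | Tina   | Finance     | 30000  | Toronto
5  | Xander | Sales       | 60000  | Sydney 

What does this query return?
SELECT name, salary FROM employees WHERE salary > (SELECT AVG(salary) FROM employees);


Subquery: AVG(salary) = 78000.0
Filtering: salary > 78000.0
  Iris (110000) -> MATCH
  Vic (80000) -> MATCH
  Bob (110000) -> MATCH


3 rows:
Iris, 110000
Vic, 80000
Bob, 110000


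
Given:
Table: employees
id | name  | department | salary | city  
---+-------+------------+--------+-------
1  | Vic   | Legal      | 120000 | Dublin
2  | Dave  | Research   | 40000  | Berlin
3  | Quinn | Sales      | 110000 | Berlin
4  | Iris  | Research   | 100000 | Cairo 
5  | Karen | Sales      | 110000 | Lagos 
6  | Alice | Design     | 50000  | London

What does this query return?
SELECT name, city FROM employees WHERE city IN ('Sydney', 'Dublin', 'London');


Filtering: city IN ('Sydney', 'Dublin', 'London')
Matching: 2 rows

2 rows:
Vic, Dublin
Alice, London


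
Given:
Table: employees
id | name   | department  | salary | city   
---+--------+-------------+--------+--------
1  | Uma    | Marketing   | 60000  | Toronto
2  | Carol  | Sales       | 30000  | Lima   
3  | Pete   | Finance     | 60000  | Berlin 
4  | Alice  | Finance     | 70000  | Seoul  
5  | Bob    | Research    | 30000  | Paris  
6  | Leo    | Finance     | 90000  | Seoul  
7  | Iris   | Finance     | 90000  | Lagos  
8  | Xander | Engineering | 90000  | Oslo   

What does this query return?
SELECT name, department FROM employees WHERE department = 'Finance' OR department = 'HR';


Filtering: department = 'Finance' OR 'HR'
Matching: 4 rows

4 rows:
Pete, Finance
Alice, Finance
Leo, Finance
Iris, Finance


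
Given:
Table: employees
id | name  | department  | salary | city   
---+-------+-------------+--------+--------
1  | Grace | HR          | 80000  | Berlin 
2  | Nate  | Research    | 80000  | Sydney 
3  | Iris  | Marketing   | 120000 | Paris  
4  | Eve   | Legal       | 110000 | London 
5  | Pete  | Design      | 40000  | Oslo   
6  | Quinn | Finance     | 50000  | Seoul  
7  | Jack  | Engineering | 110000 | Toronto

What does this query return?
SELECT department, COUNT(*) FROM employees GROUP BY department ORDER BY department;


Assigning each row to its department group:
  Grace -> HR
  Nate -> Research
  Iris -> Marketing
  Eve -> Legal
  Pete -> Design
  Quinn -> Finance
  Jack -> Engineering


7 groups:
Design, 1
Engineering, 1
Finance, 1
HR, 1
Legal, 1
Marketing, 1
Research, 1


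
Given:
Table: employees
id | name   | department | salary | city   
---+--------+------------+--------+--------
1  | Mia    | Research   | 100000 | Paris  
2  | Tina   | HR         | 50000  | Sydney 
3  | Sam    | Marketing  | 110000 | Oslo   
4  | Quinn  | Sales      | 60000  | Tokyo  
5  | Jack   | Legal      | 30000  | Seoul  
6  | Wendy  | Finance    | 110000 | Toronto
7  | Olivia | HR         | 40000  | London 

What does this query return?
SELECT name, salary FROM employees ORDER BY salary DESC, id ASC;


Sorting by salary DESC, then id ASC for ties

7 rows:
Sam, 110000
Wendy, 110000
Mia, 100000
Quinn, 60000
Tina, 50000
Olivia, 40000
Jack, 30000


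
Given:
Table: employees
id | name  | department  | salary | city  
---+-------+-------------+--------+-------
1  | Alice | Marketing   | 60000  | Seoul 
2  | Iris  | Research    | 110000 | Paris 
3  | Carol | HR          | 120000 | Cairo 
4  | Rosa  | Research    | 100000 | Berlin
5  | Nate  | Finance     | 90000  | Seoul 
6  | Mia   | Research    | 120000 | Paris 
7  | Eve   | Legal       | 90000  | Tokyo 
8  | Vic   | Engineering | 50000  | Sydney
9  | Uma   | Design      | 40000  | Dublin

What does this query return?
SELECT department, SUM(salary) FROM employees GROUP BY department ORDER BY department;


Summing salary within each department:
  Design: 40000 = 40000
  Engineering: 50000 = 50000
  Finance: 90000 = 90000
  HR: 120000 = 120000
  Legal: 90000 = 90000
  Marketing: 60000 = 60000
  Research: 110000 + 100000 + 120000 = 330000


7 groups:
Design, 40000
Engineering, 50000
Finance, 90000
HR, 120000
Legal, 90000
Marketing, 60000
Research, 330000


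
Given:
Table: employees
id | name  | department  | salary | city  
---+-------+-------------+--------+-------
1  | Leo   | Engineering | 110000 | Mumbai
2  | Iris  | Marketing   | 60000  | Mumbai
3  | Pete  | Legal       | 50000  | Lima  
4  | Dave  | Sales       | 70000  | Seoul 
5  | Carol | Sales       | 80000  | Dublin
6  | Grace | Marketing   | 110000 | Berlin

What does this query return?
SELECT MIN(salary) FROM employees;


Salaries: 110000, 60000, 50000, 70000, 80000, 110000
MIN = 50000

50000


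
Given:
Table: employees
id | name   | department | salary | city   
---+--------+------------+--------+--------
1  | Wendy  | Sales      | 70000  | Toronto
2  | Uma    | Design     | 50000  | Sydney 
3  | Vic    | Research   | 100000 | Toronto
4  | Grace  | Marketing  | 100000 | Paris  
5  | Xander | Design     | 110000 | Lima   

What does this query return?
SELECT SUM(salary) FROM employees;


SUM(salary) = 70000 + 50000 + 100000 + 100000 + 110000 = 430000

430000


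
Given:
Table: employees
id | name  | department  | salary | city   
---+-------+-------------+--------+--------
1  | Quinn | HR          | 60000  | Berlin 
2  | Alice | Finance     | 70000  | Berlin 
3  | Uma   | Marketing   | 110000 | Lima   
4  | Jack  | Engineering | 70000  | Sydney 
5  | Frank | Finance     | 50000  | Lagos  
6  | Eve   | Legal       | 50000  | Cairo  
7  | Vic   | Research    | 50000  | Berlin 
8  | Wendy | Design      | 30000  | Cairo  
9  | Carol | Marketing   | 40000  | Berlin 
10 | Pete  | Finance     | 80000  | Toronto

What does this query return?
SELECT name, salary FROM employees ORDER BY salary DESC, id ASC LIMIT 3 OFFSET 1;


Sort by salary DESC (id ASC tiebreak), then skip 1 and take 3
Rows 2 through 4

3 rows:
Pete, 80000
Alice, 70000
Jack, 70000


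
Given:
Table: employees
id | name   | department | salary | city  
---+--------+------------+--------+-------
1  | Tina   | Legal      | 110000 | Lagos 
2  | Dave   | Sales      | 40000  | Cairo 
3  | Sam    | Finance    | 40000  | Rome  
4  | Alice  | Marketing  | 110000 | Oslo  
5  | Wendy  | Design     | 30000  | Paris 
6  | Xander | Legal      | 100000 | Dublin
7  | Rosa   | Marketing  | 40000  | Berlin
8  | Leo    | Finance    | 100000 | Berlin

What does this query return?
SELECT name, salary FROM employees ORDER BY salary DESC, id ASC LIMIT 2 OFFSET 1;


Sort by salary DESC (id ASC tiebreak), then skip 1 and take 2
Rows 2 through 3

2 rows:
Alice, 110000
Xander, 100000


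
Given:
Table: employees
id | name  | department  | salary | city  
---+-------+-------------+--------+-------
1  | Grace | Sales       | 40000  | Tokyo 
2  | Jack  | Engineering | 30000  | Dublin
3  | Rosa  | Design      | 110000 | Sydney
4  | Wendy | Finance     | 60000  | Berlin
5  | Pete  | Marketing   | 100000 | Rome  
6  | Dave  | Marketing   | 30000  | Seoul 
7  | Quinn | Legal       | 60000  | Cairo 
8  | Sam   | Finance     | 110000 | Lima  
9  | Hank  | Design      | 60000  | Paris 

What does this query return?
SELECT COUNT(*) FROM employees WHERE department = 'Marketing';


Counting rows where department = 'Marketing'
  Pete -> MATCH
  Dave -> MATCH


2


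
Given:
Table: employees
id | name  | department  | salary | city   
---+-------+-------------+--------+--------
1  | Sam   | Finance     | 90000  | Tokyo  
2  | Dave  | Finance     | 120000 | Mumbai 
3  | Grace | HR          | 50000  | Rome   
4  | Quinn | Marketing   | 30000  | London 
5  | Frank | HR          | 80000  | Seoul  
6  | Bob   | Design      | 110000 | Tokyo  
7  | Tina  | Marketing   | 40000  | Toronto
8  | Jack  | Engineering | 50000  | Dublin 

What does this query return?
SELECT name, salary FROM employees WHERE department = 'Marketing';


Filtering: department = 'Marketing'
Matching rows: 2

2 rows:
Quinn, 30000
Tina, 40000


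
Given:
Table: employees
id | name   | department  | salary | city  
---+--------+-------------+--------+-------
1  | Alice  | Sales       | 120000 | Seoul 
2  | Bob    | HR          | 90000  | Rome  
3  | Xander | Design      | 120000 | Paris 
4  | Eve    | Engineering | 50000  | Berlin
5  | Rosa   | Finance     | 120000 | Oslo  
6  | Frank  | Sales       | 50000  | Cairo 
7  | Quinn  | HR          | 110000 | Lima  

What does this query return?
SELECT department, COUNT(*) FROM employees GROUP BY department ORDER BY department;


Assigning each row to its department group:
  Alice -> Sales
  Bob -> HR
  Xander -> Design
  Eve -> Engineering
  Rosa -> Finance
  Frank -> Sales
  Quinn -> HR


5 groups:
Design, 1
Engineering, 1
Finance, 1
HR, 2
Sales, 2


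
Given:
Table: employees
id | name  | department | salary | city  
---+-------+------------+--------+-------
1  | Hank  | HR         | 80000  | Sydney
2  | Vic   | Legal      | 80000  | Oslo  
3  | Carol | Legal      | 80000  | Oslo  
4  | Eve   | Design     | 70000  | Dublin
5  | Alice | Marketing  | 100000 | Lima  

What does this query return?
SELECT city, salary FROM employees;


Projecting columns: city, salary

5 rows:
Sydney, 80000
Oslo, 80000
Oslo, 80000
Dublin, 70000
Lima, 100000


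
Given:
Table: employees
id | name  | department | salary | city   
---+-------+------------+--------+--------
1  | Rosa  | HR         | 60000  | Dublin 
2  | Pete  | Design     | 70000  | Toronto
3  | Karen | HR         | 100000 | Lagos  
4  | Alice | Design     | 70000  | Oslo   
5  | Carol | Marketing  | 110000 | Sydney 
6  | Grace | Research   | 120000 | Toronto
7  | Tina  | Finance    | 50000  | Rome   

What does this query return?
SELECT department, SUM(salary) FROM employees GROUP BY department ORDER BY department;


Summing salary within each department:
  Design: 70000 + 70000 = 140000
  Finance: 50000 = 50000
  HR: 60000 + 100000 = 160000
  Marketing: 110000 = 110000
  Research: 120000 = 120000


5 groups:
Design, 140000
Finance, 50000
HR, 160000
Marketing, 110000
Research, 120000


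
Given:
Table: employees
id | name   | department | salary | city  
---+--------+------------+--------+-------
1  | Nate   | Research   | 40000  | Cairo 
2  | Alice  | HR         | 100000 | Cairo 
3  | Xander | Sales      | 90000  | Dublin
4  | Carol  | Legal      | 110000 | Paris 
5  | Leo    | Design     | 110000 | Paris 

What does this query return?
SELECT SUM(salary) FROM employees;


SUM(salary) = 40000 + 100000 + 90000 + 110000 + 110000 = 450000

450000


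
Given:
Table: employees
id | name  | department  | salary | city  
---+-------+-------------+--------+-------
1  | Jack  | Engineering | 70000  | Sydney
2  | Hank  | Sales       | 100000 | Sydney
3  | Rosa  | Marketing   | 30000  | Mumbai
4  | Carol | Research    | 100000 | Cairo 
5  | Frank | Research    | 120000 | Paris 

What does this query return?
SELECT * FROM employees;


SELECT * returns all 5 rows with all columns

5 rows:
1, Jack, Engineering, 70000, Sydney
2, Hank, Sales, 100000, Sydney
3, Rosa, Marketing, 30000, Mumbai
4, Carol, Research, 100000, Cairo
5, Frank, Research, 120000, Paris


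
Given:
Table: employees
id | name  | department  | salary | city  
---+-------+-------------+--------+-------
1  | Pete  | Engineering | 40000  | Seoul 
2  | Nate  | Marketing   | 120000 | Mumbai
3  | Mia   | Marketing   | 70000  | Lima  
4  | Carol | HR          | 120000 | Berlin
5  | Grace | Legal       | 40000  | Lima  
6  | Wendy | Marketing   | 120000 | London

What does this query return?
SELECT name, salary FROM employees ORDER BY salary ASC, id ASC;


Sorting by salary ASC, then id ASC for ties

6 rows:
Pete, 40000
Grace, 40000
Mia, 70000
Nate, 120000
Carol, 120000
Wendy, 120000


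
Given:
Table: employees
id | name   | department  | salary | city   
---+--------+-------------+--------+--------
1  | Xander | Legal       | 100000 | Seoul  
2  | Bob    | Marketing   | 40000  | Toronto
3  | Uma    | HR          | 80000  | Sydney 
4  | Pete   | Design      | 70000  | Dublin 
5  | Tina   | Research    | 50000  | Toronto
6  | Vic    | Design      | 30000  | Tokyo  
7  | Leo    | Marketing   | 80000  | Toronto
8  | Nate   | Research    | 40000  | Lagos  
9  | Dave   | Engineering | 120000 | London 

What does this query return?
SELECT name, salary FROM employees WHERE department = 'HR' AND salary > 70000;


Filtering: department = 'HR' AND salary > 70000
Matching: 1 rows

1 rows:
Uma, 80000


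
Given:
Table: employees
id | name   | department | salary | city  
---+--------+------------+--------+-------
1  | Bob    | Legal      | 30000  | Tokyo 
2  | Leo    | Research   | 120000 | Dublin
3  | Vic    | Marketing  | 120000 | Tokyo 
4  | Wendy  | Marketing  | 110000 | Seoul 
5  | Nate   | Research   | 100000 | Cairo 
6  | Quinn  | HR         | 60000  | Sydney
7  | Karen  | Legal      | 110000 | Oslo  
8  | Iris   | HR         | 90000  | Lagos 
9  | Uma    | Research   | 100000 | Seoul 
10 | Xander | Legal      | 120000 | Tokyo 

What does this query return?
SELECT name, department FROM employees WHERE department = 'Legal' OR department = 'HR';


Filtering: department = 'Legal' OR 'HR'
Matching: 5 rows

5 rows:
Bob, Legal
Quinn, HR
Karen, Legal
Iris, HR
Xander, Legal


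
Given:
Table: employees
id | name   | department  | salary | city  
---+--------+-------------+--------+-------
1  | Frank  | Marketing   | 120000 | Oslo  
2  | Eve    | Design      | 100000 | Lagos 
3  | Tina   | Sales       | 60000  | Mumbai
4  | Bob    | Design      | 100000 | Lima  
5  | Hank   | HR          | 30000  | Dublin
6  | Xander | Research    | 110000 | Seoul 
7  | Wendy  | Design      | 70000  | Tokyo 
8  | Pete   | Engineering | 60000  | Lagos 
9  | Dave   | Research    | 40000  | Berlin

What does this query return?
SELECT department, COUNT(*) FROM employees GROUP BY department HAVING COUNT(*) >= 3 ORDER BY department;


Groups with count >= 3:
  Design: 3 -> PASS
  Engineering: 1 -> filtered out
  HR: 1 -> filtered out
  Marketing: 1 -> filtered out
  Research: 2 -> filtered out
  Sales: 1 -> filtered out


1 groups:
Design, 3


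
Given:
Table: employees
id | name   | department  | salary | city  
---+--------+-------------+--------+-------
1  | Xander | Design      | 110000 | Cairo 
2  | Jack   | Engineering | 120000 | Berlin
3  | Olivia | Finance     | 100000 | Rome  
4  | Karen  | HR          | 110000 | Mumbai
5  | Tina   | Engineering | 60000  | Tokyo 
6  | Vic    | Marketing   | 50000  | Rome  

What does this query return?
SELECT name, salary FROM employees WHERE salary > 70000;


Filtering: salary > 70000
Matching: 4 rows

4 rows:
Xander, 110000
Jack, 120000
Olivia, 100000
Karen, 110000


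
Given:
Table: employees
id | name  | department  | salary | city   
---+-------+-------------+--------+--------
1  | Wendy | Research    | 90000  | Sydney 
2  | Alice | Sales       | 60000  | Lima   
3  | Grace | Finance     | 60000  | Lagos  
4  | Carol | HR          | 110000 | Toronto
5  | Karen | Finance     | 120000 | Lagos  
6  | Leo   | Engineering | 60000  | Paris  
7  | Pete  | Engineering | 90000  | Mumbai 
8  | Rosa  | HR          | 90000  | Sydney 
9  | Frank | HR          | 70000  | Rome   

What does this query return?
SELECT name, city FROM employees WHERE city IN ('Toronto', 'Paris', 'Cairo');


Filtering: city IN ('Toronto', 'Paris', 'Cairo')
Matching: 2 rows

2 rows:
Carol, Toronto
Leo, Paris


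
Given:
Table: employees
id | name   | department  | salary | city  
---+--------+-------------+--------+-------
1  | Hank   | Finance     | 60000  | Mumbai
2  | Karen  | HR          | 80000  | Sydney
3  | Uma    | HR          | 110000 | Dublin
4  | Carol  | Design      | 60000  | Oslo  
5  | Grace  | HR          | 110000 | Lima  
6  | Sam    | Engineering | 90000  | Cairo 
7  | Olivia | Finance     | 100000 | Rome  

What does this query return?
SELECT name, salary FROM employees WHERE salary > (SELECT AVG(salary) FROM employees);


Subquery: AVG(salary) = 87142.86
Filtering: salary > 87142.86
  Uma (110000) -> MATCH
  Grace (110000) -> MATCH
  Sam (90000) -> MATCH
  Olivia (100000) -> MATCH


4 rows:
Uma, 110000
Grace, 110000
Sam, 90000
Olivia, 100000


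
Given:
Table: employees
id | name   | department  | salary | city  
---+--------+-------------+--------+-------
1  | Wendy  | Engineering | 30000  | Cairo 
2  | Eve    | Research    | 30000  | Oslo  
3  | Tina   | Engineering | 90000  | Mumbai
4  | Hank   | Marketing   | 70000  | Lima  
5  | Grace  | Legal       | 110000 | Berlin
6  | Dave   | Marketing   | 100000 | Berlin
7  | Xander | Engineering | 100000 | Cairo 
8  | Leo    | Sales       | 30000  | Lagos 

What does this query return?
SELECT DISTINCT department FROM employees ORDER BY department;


All 'department' values (row order): Engineering, Research, Engineering, Marketing, Legal, Marketing, Engineering, Sales
Removing duplicates leaves 5 unique value(s).

5 values:
Engineering
Legal
Marketing
Research
Sales


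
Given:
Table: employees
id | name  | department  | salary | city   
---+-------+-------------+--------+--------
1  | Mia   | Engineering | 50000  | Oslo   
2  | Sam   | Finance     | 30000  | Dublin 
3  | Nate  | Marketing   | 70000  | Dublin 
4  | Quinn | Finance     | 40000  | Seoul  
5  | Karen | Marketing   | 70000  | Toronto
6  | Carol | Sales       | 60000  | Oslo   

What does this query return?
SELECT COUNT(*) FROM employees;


COUNT(*) counts all rows

6


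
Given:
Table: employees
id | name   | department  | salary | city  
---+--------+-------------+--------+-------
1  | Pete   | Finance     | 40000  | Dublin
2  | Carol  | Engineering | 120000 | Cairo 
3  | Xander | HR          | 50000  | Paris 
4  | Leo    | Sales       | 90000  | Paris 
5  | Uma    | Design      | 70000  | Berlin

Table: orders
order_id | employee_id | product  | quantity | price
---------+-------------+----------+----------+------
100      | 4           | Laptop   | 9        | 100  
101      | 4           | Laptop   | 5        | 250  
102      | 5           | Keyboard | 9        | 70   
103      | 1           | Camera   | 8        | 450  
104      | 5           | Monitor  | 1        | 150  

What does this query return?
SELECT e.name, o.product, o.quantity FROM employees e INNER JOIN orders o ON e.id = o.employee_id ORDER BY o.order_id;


Joining employees.id = orders.employee_id:
  employee Leo (id=4) -> order Laptop
  employee Leo (id=4) -> order Laptop
  employee Uma (id=5) -> order Keyboard
  employee Pete (id=1) -> order Camera
  employee Uma (id=5) -> order Monitor


5 rows:
Leo, Laptop, 9
Leo, Laptop, 5
Uma, Keyboard, 9
Pete, Camera, 8
Uma, Monitor, 1


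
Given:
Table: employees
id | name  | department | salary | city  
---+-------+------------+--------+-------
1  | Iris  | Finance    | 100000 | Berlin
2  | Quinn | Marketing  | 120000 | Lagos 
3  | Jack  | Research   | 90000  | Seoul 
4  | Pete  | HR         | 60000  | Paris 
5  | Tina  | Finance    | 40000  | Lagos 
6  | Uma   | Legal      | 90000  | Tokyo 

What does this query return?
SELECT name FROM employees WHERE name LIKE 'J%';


LIKE 'J%' matches names starting with 'J'
Matching: 1

1 rows:
Jack


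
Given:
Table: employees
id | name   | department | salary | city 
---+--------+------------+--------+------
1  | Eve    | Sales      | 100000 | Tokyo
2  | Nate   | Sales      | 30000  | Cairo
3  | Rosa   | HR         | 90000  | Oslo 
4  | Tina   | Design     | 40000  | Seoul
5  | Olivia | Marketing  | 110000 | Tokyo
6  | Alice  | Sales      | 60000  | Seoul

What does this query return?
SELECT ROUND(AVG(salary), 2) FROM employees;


SUM(salary) = 430000
COUNT = 6
ROUND(AVG, 2) = ROUND(430000 / 6, 2) = 71666.67

71666.67


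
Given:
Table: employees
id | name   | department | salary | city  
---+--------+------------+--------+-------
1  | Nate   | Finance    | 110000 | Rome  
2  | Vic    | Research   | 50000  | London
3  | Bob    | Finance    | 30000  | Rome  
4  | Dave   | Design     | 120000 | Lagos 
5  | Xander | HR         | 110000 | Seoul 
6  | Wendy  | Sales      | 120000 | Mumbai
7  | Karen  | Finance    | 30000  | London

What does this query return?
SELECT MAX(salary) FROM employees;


Salaries: 110000, 50000, 30000, 120000, 110000, 120000, 30000
MAX = 120000

120000


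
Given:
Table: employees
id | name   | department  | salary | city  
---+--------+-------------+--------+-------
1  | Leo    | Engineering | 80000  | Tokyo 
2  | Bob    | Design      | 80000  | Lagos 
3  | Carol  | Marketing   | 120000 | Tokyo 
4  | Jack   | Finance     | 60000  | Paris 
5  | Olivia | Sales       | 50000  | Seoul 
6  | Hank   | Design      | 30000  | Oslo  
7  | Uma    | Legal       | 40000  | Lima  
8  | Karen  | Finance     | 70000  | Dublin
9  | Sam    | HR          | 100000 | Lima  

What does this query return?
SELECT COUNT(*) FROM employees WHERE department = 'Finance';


Counting rows where department = 'Finance'
  Jack -> MATCH
  Karen -> MATCH


2


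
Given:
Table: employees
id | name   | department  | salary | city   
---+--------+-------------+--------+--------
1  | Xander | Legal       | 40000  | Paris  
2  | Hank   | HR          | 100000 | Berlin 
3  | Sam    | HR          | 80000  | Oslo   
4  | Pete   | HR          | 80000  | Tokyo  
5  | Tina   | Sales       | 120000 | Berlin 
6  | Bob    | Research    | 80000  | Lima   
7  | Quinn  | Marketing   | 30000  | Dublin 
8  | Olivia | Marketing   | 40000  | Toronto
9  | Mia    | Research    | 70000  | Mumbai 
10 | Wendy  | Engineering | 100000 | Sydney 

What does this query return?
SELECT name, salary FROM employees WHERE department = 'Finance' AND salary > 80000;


Filtering: department = 'Finance' AND salary > 80000
Matching: 0 rows

Empty result set (0 rows)


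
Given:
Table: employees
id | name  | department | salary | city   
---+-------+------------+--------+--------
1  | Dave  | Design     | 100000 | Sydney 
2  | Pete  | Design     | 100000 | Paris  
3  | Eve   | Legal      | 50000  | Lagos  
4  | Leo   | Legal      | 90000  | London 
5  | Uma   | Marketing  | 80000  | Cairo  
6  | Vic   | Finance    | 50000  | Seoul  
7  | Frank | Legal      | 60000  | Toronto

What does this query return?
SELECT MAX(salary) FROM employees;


Salaries: 100000, 100000, 50000, 90000, 80000, 50000, 60000
MAX = 100000

100000


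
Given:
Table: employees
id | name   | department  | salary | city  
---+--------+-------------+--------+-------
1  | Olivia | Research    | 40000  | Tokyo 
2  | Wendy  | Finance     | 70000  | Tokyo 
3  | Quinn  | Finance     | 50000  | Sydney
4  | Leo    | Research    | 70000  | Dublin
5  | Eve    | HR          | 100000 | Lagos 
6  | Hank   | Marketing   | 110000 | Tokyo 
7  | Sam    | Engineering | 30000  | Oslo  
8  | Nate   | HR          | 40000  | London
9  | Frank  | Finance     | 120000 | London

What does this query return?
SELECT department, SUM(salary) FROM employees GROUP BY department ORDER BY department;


Summing salary within each department:
  Engineering: 30000 = 30000
  Finance: 70000 + 50000 + 120000 = 240000
  HR: 100000 + 40000 = 140000
  Marketing: 110000 = 110000
  Research: 40000 + 70000 = 110000


5 groups:
Engineering, 30000
Finance, 240000
HR, 140000
Marketing, 110000
Research, 110000


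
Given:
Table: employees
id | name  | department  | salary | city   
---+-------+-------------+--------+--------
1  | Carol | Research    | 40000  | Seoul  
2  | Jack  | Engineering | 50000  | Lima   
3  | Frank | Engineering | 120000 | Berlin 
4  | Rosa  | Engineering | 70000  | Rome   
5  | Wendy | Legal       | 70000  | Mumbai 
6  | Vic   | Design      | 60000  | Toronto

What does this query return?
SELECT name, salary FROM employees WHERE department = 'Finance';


Filtering: department = 'Finance'
Matching rows: 0

Empty result set (0 rows)


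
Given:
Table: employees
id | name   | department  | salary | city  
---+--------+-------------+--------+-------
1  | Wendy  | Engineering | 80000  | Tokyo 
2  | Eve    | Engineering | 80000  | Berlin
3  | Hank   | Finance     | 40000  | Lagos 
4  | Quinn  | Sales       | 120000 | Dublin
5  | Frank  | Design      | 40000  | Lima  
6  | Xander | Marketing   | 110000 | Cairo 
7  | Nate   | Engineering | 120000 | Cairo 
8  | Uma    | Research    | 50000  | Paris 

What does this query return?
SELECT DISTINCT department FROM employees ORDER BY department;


All 'department' values (row order): Engineering, Engineering, Finance, Sales, Design, Marketing, Engineering, Research
Removing duplicates leaves 6 unique value(s).

6 values:
Design
Engineering
Finance
Marketing
Research
Sales


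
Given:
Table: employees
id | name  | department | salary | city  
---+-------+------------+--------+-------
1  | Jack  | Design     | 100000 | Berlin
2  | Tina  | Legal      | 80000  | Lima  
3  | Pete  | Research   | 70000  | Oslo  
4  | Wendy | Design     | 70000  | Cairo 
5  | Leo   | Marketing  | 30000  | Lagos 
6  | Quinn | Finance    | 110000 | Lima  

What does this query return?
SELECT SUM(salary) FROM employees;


SUM(salary) = 100000 + 80000 + 70000 + 70000 + 30000 + 110000 = 460000

460000


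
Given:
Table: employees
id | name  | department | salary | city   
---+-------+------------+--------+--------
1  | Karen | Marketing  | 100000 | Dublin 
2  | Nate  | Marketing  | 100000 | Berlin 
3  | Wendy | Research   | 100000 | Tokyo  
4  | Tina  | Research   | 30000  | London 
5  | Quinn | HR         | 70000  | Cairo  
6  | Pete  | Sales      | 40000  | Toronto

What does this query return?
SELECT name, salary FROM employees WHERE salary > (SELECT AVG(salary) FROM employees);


Subquery: AVG(salary) = 73333.33
Filtering: salary > 73333.33
  Karen (100000) -> MATCH
  Nate (100000) -> MATCH
  Wendy (100000) -> MATCH


3 rows:
Karen, 100000
Nate, 100000
Wendy, 100000


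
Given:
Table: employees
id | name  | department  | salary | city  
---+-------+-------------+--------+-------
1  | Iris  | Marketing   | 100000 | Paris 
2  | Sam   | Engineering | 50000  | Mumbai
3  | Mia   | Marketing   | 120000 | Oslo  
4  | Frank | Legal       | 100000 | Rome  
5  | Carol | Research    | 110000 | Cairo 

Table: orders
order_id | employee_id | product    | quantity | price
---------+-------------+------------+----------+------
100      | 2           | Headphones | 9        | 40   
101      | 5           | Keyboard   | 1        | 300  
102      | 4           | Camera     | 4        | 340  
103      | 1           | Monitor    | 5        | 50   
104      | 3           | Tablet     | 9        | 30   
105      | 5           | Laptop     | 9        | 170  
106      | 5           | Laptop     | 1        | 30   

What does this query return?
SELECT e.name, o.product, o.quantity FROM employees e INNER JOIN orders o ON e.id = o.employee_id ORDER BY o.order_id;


Joining employees.id = orders.employee_id:
  employee Sam (id=2) -> order Headphones
  employee Carol (id=5) -> order Keyboard
  employee Frank (id=4) -> order Camera
  employee Iris (id=1) -> order Monitor
  employee Mia (id=3) -> order Tablet
  employee Carol (id=5) -> order Laptop
  employee Carol (id=5) -> order Laptop


7 rows:
Sam, Headphones, 9
Carol, Keyboard, 1
Frank, Camera, 4
Iris, Monitor, 5
Mia, Tablet, 9
Carol, Laptop, 9
Carol, Laptop, 1


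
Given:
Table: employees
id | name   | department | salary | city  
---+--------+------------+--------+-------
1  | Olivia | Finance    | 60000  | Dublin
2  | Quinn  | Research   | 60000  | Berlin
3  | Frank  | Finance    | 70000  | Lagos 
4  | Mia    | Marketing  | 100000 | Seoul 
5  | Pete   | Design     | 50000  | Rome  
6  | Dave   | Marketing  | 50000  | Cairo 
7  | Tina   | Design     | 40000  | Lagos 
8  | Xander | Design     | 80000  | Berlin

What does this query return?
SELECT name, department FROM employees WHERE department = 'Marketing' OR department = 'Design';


Filtering: department = 'Marketing' OR 'Design'
Matching: 5 rows

5 rows:
Mia, Marketing
Pete, Design
Dave, Marketing
Tina, Design
Xander, Design


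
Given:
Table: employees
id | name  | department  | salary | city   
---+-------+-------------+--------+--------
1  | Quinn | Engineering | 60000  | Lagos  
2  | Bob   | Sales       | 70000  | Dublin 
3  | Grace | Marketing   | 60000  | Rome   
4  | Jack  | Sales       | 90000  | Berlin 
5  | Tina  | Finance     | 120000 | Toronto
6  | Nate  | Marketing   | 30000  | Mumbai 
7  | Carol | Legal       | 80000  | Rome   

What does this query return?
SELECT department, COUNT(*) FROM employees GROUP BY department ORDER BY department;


Assigning each row to its department group:
  Quinn -> Engineering
  Bob -> Sales
  Grace -> Marketing
  Jack -> Sales
  Tina -> Finance
  Nate -> Marketing
  Carol -> Legal


5 groups:
Engineering, 1
Finance, 1
Legal, 1
Marketing, 2
Sales, 2


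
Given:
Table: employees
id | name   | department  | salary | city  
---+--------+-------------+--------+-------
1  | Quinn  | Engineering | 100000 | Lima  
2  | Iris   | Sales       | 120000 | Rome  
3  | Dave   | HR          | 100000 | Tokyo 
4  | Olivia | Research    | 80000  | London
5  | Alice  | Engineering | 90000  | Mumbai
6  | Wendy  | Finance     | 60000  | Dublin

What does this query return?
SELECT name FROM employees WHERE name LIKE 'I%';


LIKE 'I%' matches names starting with 'I'
Matching: 1

1 rows:
Iris


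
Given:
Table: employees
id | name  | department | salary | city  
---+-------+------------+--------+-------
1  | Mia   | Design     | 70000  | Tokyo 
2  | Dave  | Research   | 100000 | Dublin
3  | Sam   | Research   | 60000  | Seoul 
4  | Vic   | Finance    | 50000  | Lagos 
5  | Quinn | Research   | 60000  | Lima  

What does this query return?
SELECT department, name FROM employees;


Projecting columns: department, name

5 rows:
Design, Mia
Research, Dave
Research, Sam
Finance, Vic
Research, Quinn


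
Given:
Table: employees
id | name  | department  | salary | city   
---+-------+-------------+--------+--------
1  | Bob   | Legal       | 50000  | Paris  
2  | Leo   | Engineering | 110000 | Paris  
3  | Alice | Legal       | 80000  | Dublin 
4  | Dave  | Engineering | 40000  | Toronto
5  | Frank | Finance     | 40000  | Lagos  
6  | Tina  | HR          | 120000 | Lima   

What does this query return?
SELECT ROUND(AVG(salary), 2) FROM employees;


SUM(salary) = 440000
COUNT = 6
ROUND(AVG, 2) = ROUND(440000 / 6, 2) = 73333.33

73333.33


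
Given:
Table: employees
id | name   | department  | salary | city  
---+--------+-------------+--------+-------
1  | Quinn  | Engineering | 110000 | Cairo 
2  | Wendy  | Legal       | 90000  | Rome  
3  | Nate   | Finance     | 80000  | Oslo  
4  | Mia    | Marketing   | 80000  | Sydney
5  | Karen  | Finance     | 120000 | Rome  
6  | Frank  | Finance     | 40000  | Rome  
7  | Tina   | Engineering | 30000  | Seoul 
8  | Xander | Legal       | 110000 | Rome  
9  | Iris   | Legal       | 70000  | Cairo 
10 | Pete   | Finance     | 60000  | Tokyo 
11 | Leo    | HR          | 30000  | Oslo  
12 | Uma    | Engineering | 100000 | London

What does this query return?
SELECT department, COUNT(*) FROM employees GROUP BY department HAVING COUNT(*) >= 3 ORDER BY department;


Groups with count >= 3:
  Engineering: 3 -> PASS
  Finance: 4 -> PASS
  Legal: 3 -> PASS
  HR: 1 -> filtered out
  Marketing: 1 -> filtered out


3 groups:
Engineering, 3
Finance, 4
Legal, 3


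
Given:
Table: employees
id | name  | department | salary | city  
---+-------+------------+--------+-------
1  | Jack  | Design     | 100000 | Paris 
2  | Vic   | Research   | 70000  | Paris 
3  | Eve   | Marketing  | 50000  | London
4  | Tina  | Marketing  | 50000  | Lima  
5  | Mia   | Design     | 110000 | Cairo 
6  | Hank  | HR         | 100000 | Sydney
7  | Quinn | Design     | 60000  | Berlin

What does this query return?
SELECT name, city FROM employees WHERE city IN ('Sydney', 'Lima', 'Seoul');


Filtering: city IN ('Sydney', 'Lima', 'Seoul')
Matching: 2 rows

2 rows:
Tina, Lima
Hank, Sydney


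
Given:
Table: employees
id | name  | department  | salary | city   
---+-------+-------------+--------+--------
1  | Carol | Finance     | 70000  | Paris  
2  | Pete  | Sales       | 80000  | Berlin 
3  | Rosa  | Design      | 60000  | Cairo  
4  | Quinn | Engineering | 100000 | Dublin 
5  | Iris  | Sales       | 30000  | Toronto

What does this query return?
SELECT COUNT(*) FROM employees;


COUNT(*) counts all rows

5


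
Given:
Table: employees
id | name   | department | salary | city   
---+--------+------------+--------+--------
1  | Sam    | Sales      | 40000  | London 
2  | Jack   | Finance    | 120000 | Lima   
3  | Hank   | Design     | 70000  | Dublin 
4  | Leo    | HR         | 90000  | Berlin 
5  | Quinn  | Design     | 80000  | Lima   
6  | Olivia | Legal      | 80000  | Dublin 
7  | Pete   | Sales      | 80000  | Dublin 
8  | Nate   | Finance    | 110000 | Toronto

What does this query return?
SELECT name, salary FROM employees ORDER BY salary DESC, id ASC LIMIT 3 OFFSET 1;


Sort by salary DESC (id ASC tiebreak), then skip 1 and take 3
Rows 2 through 4

3 rows:
Nate, 110000
Leo, 90000
Quinn, 80000


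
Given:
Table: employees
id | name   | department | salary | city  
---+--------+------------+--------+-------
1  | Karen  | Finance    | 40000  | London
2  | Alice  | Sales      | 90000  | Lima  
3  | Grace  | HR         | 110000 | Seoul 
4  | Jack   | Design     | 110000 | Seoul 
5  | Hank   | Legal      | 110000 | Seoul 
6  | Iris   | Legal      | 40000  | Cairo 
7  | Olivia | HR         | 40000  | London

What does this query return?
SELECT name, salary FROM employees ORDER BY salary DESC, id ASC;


Sorting by salary DESC, then id ASC for ties

7 rows:
Grace, 110000
Jack, 110000
Hank, 110000
Alice, 90000
Karen, 40000
Iris, 40000
Olivia, 40000


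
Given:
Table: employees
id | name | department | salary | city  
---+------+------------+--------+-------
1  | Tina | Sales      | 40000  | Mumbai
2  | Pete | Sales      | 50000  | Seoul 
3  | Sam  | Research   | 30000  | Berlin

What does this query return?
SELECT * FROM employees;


SELECT * returns all 3 rows with all columns

3 rows:
1, Tina, Sales, 40000, Mumbai
2, Pete, Sales, 50000, Seoul
3, Sam, Research, 30000, Berlin


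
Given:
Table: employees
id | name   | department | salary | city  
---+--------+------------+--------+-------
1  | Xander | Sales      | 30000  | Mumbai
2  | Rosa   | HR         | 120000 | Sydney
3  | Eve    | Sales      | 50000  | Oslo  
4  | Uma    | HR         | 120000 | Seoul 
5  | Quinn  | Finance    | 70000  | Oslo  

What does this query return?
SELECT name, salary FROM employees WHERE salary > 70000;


Filtering: salary > 70000
Matching: 2 rows

2 rows:
Rosa, 120000
Uma, 120000


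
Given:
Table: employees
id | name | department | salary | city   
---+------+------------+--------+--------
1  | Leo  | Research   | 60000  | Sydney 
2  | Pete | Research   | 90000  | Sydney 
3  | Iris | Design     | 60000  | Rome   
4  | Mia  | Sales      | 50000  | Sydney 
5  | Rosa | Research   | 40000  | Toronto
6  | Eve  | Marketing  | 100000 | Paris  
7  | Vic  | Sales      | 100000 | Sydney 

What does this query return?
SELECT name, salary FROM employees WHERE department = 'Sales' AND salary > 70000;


Filtering: department = 'Sales' AND salary > 70000
Matching: 1 rows

1 rows:
Vic, 100000


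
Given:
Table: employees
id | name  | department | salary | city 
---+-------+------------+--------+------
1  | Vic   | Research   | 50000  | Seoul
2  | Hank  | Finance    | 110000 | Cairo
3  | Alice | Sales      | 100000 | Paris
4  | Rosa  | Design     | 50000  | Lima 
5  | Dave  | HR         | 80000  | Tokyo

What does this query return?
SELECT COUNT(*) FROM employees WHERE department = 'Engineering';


Counting rows where department = 'Engineering'


0


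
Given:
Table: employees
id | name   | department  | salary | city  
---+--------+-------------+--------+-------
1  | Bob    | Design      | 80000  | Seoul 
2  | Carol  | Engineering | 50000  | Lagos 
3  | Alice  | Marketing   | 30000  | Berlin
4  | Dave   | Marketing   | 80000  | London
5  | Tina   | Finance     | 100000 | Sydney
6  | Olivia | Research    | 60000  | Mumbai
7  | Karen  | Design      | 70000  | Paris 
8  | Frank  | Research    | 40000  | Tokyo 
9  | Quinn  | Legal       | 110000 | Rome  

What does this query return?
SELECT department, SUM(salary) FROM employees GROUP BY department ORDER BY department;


Summing salary within each department:
  Design: 80000 + 70000 = 150000
  Engineering: 50000 = 50000
  Finance: 100000 = 100000
  Legal: 110000 = 110000
  Marketing: 30000 + 80000 = 110000
  Research: 60000 + 40000 = 100000


6 groups:
Design, 150000
Engineering, 50000
Finance, 100000
Legal, 110000
Marketing, 110000
Research, 100000


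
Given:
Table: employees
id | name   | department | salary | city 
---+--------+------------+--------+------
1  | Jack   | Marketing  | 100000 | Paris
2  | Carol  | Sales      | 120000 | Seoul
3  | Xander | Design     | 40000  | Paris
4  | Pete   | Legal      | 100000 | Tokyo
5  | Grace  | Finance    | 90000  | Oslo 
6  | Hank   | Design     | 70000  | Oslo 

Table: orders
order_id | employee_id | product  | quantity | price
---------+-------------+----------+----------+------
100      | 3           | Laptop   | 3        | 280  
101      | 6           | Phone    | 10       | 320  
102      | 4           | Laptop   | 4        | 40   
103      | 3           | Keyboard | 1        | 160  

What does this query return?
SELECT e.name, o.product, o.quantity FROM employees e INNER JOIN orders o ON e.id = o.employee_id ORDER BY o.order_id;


Joining employees.id = orders.employee_id:
  employee Xander (id=3) -> order Laptop
  employee Hank (id=6) -> order Phone
  employee Pete (id=4) -> order Laptop
  employee Xander (id=3) -> order Keyboard


4 rows:
Xander, Laptop, 3
Hank, Phone, 10
Pete, Laptop, 4
Xander, Keyboard, 1


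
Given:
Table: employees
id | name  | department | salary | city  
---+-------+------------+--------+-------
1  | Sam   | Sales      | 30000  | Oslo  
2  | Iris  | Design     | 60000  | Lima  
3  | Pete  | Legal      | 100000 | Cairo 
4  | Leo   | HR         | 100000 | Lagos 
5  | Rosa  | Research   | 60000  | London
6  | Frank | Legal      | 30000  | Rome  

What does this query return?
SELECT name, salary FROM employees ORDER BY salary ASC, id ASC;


Sorting by salary ASC, then id ASC for ties

6 rows:
Sam, 30000
Frank, 30000
Iris, 60000
Rosa, 60000
Pete, 100000
Leo, 100000


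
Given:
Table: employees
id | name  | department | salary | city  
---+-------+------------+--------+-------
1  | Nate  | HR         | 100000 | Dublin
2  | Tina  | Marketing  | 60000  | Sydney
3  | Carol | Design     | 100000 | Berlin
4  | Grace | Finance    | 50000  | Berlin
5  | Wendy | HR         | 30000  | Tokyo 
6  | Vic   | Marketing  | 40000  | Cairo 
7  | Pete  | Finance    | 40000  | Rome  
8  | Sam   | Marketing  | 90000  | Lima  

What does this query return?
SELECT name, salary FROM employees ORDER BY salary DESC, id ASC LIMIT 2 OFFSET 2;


Sort by salary DESC (id ASC tiebreak), then skip 2 and take 2
Rows 3 through 4

2 rows:
Sam, 90000
Tina, 60000


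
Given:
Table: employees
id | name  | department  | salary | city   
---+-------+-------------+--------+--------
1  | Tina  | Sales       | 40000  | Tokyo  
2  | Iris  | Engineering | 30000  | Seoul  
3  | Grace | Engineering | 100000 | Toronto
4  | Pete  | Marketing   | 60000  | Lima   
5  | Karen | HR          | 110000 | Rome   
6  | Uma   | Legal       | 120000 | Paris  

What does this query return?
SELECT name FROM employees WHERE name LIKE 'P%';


LIKE 'P%' matches names starting with 'P'
Matching: 1

1 rows:
Pete
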